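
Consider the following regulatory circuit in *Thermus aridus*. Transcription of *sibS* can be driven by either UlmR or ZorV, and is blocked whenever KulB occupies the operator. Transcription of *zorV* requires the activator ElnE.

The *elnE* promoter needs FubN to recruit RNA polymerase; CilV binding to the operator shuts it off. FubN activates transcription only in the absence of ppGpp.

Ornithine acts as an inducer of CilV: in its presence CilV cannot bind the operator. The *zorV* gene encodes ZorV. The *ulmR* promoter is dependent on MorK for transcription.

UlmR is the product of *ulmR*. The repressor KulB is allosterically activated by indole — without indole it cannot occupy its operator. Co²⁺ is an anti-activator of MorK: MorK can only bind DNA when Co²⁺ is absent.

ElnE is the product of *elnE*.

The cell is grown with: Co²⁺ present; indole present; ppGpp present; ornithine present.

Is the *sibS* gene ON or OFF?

OFF

Indole is present, so KulB is active.
Co²⁺ is present, so MorK is inactive.
Required activator MorK is absent, so *ulmR* is not transcribed.
So UlmR is not produced.
Ornithine is present, so CilV is inactive.
ppGpp is present, so FubN is inactive.
Required activator FubN is absent, so *elnE* is not transcribed.
So ElnE is not produced.
Required activator ElnE is absent, so *zorV* is not transcribed.
So ZorV is not produced.
With repressor KulB bound, *sibS* is not transcribed.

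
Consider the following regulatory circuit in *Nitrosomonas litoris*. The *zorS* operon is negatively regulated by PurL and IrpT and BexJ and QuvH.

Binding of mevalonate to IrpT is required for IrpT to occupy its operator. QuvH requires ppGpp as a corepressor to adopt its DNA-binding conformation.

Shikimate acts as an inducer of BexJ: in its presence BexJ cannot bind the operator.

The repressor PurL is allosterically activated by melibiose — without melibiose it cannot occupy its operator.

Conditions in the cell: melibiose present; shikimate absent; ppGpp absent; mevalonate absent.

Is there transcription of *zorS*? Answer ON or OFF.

OFF

Melibiose is present, so PurL is active.
Mevalonate is absent, so IrpT is inactive.
Shikimate is absent, so BexJ is active.
ppGpp is absent, so QuvH is inactive.
With repressor PurL bound, *zorS* is not transcribed.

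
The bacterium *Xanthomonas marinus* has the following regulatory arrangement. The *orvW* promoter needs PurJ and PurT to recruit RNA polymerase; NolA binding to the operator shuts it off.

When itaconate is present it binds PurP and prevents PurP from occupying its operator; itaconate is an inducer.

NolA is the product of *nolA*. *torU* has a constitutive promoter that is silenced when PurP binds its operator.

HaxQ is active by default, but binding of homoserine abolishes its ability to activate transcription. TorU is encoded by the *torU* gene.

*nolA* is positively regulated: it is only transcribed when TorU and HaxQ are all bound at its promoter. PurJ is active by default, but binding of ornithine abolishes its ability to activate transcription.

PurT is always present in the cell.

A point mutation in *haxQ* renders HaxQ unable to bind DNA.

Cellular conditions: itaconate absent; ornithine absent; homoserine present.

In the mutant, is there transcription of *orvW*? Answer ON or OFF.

ON

Ornithine is absent, so PurJ is active.
Itaconate is absent, so PurP is active.
With repressor PurP bound, *torU* is not transcribed.
So TorU is not produced.
HaxQ is non-functional in this strain, so it has no effect.
Required activator TorU is absent, so *nolA* is not transcribed.
So NolA is not produced.
PurT is produced constitutively and is active.
No repressor is bound and PurJ and PurT are active, so *orvW* is transcribed.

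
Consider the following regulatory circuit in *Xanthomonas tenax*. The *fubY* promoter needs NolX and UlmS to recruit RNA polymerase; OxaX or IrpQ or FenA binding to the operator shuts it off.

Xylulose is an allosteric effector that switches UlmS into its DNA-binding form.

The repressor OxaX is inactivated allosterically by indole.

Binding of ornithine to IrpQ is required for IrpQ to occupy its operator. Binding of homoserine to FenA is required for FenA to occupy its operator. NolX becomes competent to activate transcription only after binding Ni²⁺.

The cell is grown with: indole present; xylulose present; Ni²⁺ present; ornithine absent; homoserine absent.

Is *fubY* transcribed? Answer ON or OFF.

Ni²⁺ is present, so NolX is active.
Xylulose is present, so UlmS is active.
Indole is present, so OxaX is inactive.
Ornithine is absent, so IrpQ is inactive.
Homoserine is absent, so FenA is inactive.
No repressor is bound and NolX and UlmS are active, so *fubY* is transcribed.

ON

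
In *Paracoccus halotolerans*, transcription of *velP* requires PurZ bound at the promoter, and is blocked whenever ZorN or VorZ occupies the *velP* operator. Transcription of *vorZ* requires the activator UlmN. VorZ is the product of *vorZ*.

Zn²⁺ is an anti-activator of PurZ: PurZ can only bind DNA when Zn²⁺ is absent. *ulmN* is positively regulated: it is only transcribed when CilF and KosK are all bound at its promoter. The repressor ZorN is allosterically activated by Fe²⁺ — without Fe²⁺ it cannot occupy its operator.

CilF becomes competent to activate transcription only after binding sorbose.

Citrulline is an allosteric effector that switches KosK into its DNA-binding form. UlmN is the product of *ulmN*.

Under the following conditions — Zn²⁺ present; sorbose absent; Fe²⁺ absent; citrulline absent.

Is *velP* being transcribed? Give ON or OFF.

OFF

Fe²⁺ is absent, so ZorN is inactive.
Zn²⁺ is present, so PurZ is inactive.
Sorbose is absent, so CilF is inactive.
Citrulline is absent, so KosK is inactive.
Required activator CilF is absent, so *ulmN* is not transcribed.
So UlmN is not produced.
Required activator UlmN is absent, so *vorZ* is not transcribed.
So VorZ is not produced.
Required activator PurZ is absent, so *velP* is not transcribed.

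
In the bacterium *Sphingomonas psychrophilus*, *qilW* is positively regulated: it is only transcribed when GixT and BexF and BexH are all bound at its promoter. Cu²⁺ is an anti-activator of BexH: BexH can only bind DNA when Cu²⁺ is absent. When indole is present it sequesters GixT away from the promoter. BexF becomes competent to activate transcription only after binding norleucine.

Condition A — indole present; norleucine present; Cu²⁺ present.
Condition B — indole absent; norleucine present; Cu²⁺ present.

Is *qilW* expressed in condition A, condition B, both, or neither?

Condition A:
Indole is present, so GixT is inactive.
Norleucine is present, so BexF is active.
Cu²⁺ is present, so BexH is inactive.
Required activator GixT is absent, so *qilW* is not transcribed.
→ *qilW* is OFF in A.
Condition B:
Indole is absent, so GixT is active.
Norleucine is present, so BexF is active.
Cu²⁺ is present, so BexH is inactive.
Required activator BexH is absent, so *qilW* is not transcribed.
→ *qilW* is OFF in B.

neither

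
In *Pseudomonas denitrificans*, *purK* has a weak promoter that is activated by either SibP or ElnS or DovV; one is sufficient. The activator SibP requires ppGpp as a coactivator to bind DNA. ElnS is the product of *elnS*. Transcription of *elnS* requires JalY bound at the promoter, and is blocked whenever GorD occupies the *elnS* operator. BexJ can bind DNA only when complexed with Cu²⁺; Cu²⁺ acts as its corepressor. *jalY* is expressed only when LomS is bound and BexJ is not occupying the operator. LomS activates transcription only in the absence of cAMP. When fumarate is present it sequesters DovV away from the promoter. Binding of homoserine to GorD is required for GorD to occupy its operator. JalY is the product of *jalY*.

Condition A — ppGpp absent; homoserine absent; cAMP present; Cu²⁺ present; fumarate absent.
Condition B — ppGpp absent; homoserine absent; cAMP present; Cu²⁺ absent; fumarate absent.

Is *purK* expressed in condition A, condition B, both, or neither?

Condition A:
ppGpp is absent, so SibP is inactive.
Homoserine is absent, so GorD is inactive.
cAMP is present, so LomS is inactive.
Cu²⁺ is present, so BexJ is active.
With repressor BexJ bound, *jalY* is not transcribed.
So JalY is not produced.
Required activator JalY is absent, so *elnS* is not transcribed.
So ElnS is not produced.
Fumarate is absent, so DovV is active.
Activator DovV is present, so *purK* is transcribed.
→ *purK* is ON in A.
Condition B:
ppGpp is absent, so SibP is inactive.
Homoserine is absent, so GorD is inactive.
cAMP is present, so LomS is inactive.
Cu²⁺ is absent, so BexJ is inactive.
Required activator LomS is absent, so *jalY* is not transcribed.
So JalY is not produced.
Required activator JalY is absent, so *elnS* is not transcribed.
So ElnS is not produced.
Fumarate is absent, so DovV is active.
Activator DovV is present, so *purK* is transcribed.
→ *purK* is ON in B.

both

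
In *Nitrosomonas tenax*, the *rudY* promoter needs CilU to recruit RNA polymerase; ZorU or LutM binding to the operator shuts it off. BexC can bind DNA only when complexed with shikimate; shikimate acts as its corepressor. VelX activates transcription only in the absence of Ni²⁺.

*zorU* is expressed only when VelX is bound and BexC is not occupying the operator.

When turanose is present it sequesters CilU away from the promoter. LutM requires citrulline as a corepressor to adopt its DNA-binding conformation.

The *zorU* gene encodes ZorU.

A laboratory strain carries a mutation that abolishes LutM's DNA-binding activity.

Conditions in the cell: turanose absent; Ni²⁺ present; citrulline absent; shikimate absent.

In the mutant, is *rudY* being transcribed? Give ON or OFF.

Shikimate is absent, so BexC is inactive.
Ni²⁺ is present, so VelX is inactive.
Required activator VelX is absent, so *zorU* is not transcribed.
So ZorU is not produced.
LutM is non-functional in this strain, so it has no effect.
Turanose is absent, so CilU is active.
No repressor is bound and CilU is active, so *rudY* is transcribed.

ON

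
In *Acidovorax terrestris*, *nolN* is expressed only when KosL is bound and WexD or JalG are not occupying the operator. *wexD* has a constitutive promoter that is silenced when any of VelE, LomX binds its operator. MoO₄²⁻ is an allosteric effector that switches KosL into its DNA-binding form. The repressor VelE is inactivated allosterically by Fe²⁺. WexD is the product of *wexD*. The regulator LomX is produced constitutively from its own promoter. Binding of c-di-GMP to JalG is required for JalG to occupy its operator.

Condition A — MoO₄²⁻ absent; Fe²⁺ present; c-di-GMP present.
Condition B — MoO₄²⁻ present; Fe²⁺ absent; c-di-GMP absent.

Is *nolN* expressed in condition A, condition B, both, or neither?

Condition A:
MoO₄²⁻ is absent, so KosL is inactive.
Fe²⁺ is present, so VelE is inactive.
LomX is produced constitutively and is active.
With repressor LomX bound, *wexD* is not transcribed.
So WexD is not produced.
c-di-GMP is present, so JalG is active.
With repressor JalG bound, *nolN* is not transcribed.
→ *nolN* is OFF in A.
Condition B:
MoO₄²⁻ is present, so KosL is active.
Fe²⁺ is absent, so VelE is active.
LomX is produced constitutively and is active.
With repressor VelE bound, *wexD* is not transcribed.
So WexD is not produced.
c-di-GMP is absent, so JalG is inactive.
No repressor is bound and KosL is active, so *nolN* is transcribed.
→ *nolN* is ON in B.

B only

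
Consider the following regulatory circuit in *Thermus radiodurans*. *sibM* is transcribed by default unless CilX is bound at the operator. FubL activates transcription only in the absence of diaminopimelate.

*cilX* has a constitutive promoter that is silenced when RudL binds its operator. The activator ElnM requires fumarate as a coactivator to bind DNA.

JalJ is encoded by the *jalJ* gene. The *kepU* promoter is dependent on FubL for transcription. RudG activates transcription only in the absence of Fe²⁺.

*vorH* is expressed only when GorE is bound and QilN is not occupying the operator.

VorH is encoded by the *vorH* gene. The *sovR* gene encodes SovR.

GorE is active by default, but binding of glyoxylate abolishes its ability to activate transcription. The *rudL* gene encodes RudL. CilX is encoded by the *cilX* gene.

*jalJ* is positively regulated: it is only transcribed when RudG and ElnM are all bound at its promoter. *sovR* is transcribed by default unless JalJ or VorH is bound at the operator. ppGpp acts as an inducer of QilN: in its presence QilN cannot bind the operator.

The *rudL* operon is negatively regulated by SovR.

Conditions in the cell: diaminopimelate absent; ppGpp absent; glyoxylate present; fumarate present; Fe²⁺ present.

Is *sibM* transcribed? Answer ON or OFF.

OFF

Fe²⁺ is present, so RudG is inactive.
Fumarate is present, so ElnM is active.
Required activator RudG is absent, so *jalJ* is not transcribed.
So JalJ is not produced.
ppGpp is absent, so QilN is active.
Glyoxylate is present, so GorE is inactive.
With repressor QilN bound, *vorH* is not transcribed.
So VorH is not produced.
With no repressor bound, *sovR* is transcribed.
So SovR is produced and active.
With repressor SovR bound, *rudL* is not transcribed.
So RudL is not produced.
With no repressor bound, *cilX* is transcribed.
So CilX is produced and active.
With repressor CilX bound, *sibM* is not transcribed.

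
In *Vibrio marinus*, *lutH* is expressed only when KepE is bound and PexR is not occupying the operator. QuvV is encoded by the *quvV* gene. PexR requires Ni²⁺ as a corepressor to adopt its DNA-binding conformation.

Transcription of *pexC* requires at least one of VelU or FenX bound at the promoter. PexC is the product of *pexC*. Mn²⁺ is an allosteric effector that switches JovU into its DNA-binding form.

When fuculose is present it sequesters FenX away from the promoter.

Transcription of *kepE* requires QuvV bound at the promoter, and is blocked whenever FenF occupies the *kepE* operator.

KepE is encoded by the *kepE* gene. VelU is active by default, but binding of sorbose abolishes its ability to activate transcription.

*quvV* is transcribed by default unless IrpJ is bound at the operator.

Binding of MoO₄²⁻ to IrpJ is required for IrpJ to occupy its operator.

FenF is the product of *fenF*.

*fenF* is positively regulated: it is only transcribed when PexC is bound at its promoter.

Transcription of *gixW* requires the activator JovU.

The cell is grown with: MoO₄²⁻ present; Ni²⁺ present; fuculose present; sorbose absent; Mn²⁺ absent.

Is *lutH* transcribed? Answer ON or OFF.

OFF

Ni²⁺ is present, so PexR is active.
MoO₄²⁻ is present, so IrpJ is active.
With repressor IrpJ bound, *quvV* is not transcribed.
So QuvV is not produced.
Sorbose is absent, so VelU is active.
Fuculose is present, so FenX is inactive.
Activator VelU is present, so *pexC* is transcribed.
So PexC is produced and active.
No repressor is bound and PexC is active, so *fenF* is transcribed.
So FenF is produced and active.
With repressor FenF bound, *kepE* is not transcribed.
So KepE is not produced.
With repressor PexR bound, *lutH* is not transcribed.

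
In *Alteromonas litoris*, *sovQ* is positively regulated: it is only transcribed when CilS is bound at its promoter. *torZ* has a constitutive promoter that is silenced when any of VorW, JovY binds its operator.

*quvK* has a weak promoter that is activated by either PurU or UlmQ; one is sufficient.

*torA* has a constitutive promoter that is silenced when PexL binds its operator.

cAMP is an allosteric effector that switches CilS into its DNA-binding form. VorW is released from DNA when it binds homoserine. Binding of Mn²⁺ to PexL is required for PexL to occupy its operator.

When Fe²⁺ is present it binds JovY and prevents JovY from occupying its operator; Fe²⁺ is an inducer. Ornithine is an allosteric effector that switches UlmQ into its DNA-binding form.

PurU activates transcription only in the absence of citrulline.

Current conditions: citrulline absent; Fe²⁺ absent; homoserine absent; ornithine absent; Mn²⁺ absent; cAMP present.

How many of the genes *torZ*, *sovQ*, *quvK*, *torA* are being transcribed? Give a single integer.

3

Homoserine is absent, so VorW is active.
Fe²⁺ is absent, so JovY is active.
With repressor VorW bound, *torZ* is not transcribed.
→ *torZ* is OFF.
cAMP is present, so CilS is active.
No repressor is bound and CilS is active, so *sovQ* is transcribed.
→ *sovQ* is ON.
Citrulline is absent, so PurU is active.
Ornithine is absent, so UlmQ is inactive.
Activator PurU is present, so *quvK* is transcribed.
→ *quvK* is ON.
Mn²⁺ is absent, so PexL is inactive.
With no repressor bound, *torA* is transcribed.
→ *torA* is ON.
3 of the 4 genes are transcribed.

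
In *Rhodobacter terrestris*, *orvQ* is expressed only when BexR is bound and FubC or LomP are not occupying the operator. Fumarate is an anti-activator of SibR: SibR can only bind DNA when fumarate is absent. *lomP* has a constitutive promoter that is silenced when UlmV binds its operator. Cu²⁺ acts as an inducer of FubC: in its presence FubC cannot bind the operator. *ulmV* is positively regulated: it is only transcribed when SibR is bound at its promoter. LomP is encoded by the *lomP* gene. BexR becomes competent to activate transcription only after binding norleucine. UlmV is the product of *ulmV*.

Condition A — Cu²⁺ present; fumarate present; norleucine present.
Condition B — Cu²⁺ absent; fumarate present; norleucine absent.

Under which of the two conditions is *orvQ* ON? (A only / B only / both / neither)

neither

Condition A:
Cu²⁺ is present, so FubC is inactive.
Fumarate is present, so SibR is inactive.
Required activator SibR is absent, so *ulmV* is not transcribed.
So UlmV is not produced.
With no repressor bound, *lomP* is transcribed.
So LomP is produced and active.
Norleucine is present, so BexR is active.
With repressor LomP bound, *orvQ* is not transcribed.
→ *orvQ* is OFF in A.
Condition B:
Cu²⁺ is absent, so FubC is active.
Fumarate is present, so SibR is inactive.
Required activator SibR is absent, so *ulmV* is not transcribed.
So UlmV is not produced.
With no repressor bound, *lomP* is transcribed.
So LomP is produced and active.
Norleucine is absent, so BexR is inactive.
With repressor FubC bound, *orvQ* is not transcribed.
→ *orvQ* is OFF in B.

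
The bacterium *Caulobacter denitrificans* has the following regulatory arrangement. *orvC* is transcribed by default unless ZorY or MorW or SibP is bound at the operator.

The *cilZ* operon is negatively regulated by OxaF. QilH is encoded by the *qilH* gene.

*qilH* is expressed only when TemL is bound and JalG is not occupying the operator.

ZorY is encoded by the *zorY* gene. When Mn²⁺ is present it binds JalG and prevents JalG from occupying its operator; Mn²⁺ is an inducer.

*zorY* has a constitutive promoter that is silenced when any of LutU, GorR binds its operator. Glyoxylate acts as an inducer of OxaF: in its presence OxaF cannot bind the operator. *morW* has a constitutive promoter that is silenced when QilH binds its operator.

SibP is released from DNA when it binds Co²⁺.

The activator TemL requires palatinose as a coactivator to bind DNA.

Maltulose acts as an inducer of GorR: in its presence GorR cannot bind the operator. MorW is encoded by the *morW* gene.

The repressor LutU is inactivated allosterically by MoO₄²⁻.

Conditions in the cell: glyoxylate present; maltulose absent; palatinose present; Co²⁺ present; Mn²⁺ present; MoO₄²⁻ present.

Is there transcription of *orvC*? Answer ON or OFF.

ON

MoO₄²⁻ is present, so LutU is inactive.
Maltulose is absent, so GorR is active.
With repressor GorR bound, *zorY* is not transcribed.
So ZorY is not produced.
Palatinose is present, so TemL is active.
Mn²⁺ is present, so JalG is inactive.
No repressor is bound and TemL is active, so *qilH* is transcribed.
So QilH is produced and active.
With repressor QilH bound, *morW* is not transcribed.
So MorW is not produced.
Co²⁺ is present, so SibP is inactive.
With no repressor bound, *orvC* is transcribed.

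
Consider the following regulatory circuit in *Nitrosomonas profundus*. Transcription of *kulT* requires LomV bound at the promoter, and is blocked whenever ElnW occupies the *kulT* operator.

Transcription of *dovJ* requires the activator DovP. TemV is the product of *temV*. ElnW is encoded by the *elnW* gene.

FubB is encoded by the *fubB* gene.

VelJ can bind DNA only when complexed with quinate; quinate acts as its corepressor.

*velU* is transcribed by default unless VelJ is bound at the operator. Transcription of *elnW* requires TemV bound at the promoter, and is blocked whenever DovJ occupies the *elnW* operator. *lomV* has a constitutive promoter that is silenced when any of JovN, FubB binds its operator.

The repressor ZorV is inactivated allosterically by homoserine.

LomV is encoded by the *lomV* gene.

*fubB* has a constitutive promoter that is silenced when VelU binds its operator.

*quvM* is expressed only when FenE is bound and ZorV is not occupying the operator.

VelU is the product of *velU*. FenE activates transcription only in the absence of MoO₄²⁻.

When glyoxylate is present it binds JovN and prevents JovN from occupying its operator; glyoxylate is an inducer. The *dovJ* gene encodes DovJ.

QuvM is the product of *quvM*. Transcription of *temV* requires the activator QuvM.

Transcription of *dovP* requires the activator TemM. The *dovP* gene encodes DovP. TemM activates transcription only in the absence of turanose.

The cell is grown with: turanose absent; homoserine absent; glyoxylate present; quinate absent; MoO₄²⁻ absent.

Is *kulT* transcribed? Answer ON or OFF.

ON

Glyoxylate is present, so JovN is inactive.
Quinate is absent, so VelJ is inactive.
With no repressor bound, *velU* is transcribed.
So VelU is produced and active.
With repressor VelU bound, *fubB* is not transcribed.
So FubB is not produced.
With no repressor bound, *lomV* is transcribed.
So LomV is produced and active.
Turanose is absent, so TemM is active.
No repressor is bound and TemM is active, so *dovP* is transcribed.
So DovP is produced and active.
No repressor is bound and DovP is active, so *dovJ* is transcribed.
So DovJ is produced and active.
Homoserine is absent, so ZorV is active.
MoO₄²⁻ is absent, so FenE is active.
With repressor ZorV bound, *quvM* is not transcribed.
So QuvM is not produced.
Required activator QuvM is absent, so *temV* is not transcribed.
So TemV is not produced.
With repressor DovJ bound, *elnW* is not transcribed.
So ElnW is not produced.
No repressor is bound and LomV is active, so *kulT* is transcribed.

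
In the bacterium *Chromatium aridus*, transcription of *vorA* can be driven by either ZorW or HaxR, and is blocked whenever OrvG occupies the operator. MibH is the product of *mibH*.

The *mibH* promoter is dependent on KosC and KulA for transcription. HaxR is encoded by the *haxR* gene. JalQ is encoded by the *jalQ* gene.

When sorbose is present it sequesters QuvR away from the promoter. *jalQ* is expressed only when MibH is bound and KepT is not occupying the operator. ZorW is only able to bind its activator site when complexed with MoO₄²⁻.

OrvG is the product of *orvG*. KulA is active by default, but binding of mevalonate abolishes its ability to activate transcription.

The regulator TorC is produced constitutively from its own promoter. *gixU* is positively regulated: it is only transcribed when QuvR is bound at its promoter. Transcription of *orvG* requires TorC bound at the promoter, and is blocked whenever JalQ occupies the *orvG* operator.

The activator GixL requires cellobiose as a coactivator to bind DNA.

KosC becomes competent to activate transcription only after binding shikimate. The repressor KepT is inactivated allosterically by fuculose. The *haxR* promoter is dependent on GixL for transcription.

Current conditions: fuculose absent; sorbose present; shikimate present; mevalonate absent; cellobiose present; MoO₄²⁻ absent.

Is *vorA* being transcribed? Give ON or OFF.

TorC is produced constitutively and is active.
Fuculose is absent, so KepT is active.
Shikimate is present, so KosC is active.
Mevalonate is absent, so KulA is active.
No repressor is bound and KosC and KulA are active, so *mibH* is transcribed.
So MibH is produced and active.
With repressor KepT bound, *jalQ* is not transcribed.
So JalQ is not produced.
No repressor is bound and TorC is active, so *orvG* is transcribed.
So OrvG is produced and active.
MoO₄²⁻ is absent, so ZorW is inactive.
Cellobiose is present, so GixL is active.
No repressor is bound and GixL is active, so *haxR* is transcribed.
So HaxR is produced and active.
With repressor OrvG bound, *vorA* is not transcribed.

OFF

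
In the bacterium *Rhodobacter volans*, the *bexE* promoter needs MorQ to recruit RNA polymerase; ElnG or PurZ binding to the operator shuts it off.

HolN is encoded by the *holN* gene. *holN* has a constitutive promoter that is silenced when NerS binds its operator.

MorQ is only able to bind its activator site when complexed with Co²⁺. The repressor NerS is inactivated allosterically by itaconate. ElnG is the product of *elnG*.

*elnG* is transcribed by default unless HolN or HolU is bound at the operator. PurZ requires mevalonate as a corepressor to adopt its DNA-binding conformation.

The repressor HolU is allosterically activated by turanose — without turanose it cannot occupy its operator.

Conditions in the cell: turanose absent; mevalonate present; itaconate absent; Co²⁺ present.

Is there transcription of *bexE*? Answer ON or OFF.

Itaconate is absent, so NerS is active.
With repressor NerS bound, *holN* is not transcribed.
So HolN is not produced.
Turanose is absent, so HolU is inactive.
With no repressor bound, *elnG* is transcribed.
So ElnG is produced and active.
Co²⁺ is present, so MorQ is active.
Mevalonate is present, so PurZ is active.
With repressor ElnG bound, *bexE* is not transcribed.

OFF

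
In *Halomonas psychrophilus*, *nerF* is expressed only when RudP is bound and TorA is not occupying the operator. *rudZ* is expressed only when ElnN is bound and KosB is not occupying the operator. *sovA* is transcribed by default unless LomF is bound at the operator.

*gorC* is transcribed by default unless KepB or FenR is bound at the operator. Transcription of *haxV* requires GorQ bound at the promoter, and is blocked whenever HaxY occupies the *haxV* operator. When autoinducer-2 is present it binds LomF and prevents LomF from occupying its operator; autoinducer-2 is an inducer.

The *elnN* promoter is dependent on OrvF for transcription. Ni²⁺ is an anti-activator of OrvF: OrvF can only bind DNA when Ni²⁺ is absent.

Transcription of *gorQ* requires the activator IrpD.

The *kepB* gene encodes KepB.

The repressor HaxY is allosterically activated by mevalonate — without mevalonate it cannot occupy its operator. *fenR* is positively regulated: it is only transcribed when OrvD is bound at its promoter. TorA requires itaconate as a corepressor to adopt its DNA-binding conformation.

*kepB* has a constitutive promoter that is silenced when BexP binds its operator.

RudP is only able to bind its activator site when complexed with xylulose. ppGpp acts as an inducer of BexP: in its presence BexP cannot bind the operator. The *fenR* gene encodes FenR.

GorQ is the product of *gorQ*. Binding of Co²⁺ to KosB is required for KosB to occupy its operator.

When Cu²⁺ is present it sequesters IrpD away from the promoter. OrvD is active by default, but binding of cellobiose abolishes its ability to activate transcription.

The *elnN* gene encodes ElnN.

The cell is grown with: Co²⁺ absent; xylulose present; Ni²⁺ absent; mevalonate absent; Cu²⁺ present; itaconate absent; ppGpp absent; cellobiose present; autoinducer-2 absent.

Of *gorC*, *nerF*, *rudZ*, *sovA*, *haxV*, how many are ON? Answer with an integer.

3

ppGpp is absent, so BexP is active.
With repressor BexP bound, *kepB* is not transcribed.
So KepB is not produced.
Cellobiose is present, so OrvD is inactive.
Required activator OrvD is absent, so *fenR* is not transcribed.
So FenR is not produced.
With no repressor bound, *gorC* is transcribed.
→ *gorC* is ON.
Xylulose is present, so RudP is active.
Itaconate is absent, so TorA is inactive.
No repressor is bound and RudP is active, so *nerF* is transcribed.
→ *nerF* is ON.
Ni²⁺ is absent, so OrvF is active.
No repressor is bound and OrvF is active, so *elnN* is transcribed.
So ElnN is produced and active.
Co²⁺ is absent, so KosB is inactive.
No repressor is bound and ElnN is active, so *rudZ* is transcribed.
→ *rudZ* is ON.
Autoinducer-2 is absent, so LomF is active.
With repressor LomF bound, *sovA* is not transcribed.
→ *sovA* is OFF.
Cu²⁺ is present, so IrpD is inactive.
Required activator IrpD is absent, so *gorQ* is not transcribed.
So GorQ is not produced.
Mevalonate is absent, so HaxY is inactive.
Required activator GorQ is absent, so *haxV* is not transcribed.
→ *haxV* is OFF.
3 of the 5 genes are transcribed.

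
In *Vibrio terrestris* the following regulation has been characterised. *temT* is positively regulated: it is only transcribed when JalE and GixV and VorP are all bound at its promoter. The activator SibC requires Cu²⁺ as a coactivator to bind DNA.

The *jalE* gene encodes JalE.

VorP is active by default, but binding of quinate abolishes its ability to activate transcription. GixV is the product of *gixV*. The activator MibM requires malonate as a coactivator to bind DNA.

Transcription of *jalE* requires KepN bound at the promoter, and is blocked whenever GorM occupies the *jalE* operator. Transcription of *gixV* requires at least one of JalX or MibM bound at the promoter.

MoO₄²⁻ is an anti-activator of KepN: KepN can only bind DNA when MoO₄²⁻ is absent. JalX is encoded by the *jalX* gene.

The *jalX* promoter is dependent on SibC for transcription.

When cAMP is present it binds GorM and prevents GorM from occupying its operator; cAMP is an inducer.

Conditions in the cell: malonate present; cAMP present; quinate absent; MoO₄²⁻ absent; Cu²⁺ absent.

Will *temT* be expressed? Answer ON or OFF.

ON

cAMP is present, so GorM is inactive.
MoO₄²⁻ is absent, so KepN is active.
No repressor is bound and KepN is active, so *jalE* is transcribed.
So JalE is produced and active.
Cu²⁺ is absent, so SibC is inactive.
Required activator SibC is absent, so *jalX* is not transcribed.
So JalX is not produced.
Malonate is present, so MibM is active.
Activator MibM is present, so *gixV* is transcribed.
So GixV is produced and active.
Quinate is absent, so VorP is active.
No repressor is bound and JalE and GixV and VorP are active, so *temT* is transcribed.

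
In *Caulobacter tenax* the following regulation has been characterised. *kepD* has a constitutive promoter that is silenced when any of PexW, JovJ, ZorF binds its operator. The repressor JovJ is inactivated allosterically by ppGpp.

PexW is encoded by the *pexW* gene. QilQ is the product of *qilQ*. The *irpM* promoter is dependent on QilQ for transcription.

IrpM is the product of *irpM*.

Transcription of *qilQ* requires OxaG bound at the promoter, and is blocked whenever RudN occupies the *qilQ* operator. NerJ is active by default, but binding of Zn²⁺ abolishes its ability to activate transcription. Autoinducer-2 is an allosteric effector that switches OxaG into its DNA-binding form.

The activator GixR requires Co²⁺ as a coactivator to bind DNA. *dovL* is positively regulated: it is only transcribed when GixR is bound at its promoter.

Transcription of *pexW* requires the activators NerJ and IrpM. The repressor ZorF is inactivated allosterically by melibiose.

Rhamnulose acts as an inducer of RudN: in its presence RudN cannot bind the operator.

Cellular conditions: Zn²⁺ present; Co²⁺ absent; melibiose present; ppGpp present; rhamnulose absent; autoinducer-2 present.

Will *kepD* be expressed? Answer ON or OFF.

Zn²⁺ is present, so NerJ is inactive.
Autoinducer-2 is present, so OxaG is active.
Rhamnulose is absent, so RudN is active.
With repressor RudN bound, *qilQ* is not transcribed.
So QilQ is not produced.
Required activator QilQ is absent, so *irpM* is not transcribed.
So IrpM is not produced.
Required activator NerJ is absent, so *pexW* is not transcribed.
So PexW is not produced.
ppGpp is present, so JovJ is inactive.
Melibiose is present, so ZorF is inactive.
With no repressor bound, *kepD* is transcribed.

ON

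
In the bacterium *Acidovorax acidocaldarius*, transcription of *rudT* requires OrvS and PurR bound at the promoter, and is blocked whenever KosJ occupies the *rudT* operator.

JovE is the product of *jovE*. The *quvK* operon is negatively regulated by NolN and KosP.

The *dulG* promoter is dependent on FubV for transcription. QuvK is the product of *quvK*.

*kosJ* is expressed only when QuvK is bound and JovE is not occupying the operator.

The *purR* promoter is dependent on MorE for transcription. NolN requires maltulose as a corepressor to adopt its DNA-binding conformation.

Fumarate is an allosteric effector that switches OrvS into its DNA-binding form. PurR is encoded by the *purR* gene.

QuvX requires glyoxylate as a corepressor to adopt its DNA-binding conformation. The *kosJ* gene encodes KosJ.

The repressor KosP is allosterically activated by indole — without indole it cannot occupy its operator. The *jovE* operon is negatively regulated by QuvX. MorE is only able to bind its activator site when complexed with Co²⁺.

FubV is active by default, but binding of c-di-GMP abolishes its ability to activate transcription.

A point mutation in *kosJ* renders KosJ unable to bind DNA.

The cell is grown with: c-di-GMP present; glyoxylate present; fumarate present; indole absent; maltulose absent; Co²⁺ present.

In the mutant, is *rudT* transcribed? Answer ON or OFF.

KosJ is non-functional in this strain, so it has no effect.
Fumarate is present, so OrvS is active.
Co²⁺ is present, so MorE is active.
No repressor is bound and MorE is active, so *purR* is transcribed.
So PurR is produced and active.
No repressor is bound and OrvS and PurR are active, so *rudT* is transcribed.

ON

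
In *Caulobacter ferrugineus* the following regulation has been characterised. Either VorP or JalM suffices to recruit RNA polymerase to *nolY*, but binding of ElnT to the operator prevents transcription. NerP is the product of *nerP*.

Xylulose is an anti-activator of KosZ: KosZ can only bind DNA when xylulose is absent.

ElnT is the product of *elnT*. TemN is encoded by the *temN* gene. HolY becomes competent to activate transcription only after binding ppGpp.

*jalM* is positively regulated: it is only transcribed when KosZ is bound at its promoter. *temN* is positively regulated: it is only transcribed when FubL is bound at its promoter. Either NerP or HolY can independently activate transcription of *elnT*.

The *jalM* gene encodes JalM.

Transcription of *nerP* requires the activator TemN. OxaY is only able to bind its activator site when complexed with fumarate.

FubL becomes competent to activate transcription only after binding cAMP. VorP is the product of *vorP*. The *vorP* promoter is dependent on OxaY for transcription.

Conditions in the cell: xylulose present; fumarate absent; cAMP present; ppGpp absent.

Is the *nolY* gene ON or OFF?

OFF

cAMP is present, so FubL is active.
No repressor is bound and FubL is active, so *temN* is transcribed.
So TemN is produced and active.
No repressor is bound and TemN is active, so *nerP* is transcribed.
So NerP is produced and active.
ppGpp is absent, so HolY is inactive.
Activator NerP is present, so *elnT* is transcribed.
So ElnT is produced and active.
Fumarate is absent, so OxaY is inactive.
Required activator OxaY is absent, so *vorP* is not transcribed.
So VorP is not produced.
Xylulose is present, so KosZ is inactive.
Required activator KosZ is absent, so *jalM* is not transcribed.
So JalM is not produced.
With repressor ElnT bound, *nolY* is not transcribed.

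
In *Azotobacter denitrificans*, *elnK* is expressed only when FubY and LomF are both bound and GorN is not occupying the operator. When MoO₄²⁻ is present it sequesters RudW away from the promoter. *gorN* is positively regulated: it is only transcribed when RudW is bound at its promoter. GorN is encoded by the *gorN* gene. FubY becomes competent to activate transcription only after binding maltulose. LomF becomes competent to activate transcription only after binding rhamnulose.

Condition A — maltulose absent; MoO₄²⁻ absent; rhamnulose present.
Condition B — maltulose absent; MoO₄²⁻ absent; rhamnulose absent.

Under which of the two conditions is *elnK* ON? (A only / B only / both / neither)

Condition A:
Maltulose is absent, so FubY is inactive.
MoO₄²⁻ is absent, so RudW is active.
No repressor is bound and RudW is active, so *gorN* is transcribed.
So GorN is produced and active.
Rhamnulose is present, so LomF is active.
With repressor GorN bound, *elnK* is not transcribed.
→ *elnK* is OFF in A.
Condition B:
Maltulose is absent, so FubY is inactive.
MoO₄²⁻ is absent, so RudW is active.
No repressor is bound and RudW is active, so *gorN* is transcribed.
So GorN is produced and active.
Rhamnulose is absent, so LomF is inactive.
With repressor GorN bound, *elnK* is not transcribed.
→ *elnK* is OFF in B.

neither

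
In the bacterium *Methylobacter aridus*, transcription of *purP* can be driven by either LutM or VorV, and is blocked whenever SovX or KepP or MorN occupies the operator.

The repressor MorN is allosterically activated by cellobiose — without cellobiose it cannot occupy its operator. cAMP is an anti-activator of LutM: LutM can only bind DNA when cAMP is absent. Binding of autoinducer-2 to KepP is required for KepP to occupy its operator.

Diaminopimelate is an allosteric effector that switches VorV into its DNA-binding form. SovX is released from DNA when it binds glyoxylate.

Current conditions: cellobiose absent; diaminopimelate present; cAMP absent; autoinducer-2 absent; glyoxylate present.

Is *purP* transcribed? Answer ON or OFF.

Glyoxylate is present, so SovX is inactive.
cAMP is absent, so LutM is active.
Diaminopimelate is present, so VorV is active.
Autoinducer-2 is absent, so KepP is inactive.
Cellobiose is absent, so MorN is inactive.
Activator LutM is present, so *purP* is transcribed.

ON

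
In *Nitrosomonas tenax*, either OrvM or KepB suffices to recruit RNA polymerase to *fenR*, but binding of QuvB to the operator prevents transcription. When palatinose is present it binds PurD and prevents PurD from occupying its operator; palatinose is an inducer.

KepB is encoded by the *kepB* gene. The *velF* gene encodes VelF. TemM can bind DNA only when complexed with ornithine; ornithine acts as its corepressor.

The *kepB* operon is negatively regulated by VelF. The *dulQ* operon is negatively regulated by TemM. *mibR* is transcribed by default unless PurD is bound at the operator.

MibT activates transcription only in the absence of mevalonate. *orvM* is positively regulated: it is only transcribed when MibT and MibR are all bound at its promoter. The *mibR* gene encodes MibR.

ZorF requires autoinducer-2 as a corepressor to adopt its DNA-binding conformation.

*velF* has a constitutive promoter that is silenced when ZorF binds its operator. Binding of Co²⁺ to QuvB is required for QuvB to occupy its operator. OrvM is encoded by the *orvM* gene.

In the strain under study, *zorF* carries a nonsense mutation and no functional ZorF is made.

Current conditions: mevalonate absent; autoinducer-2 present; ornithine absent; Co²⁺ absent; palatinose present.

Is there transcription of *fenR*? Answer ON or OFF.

ON

Co²⁺ is absent, so QuvB is inactive.
Mevalonate is absent, so MibT is active.
Palatinose is present, so PurD is inactive.
With no repressor bound, *mibR* is transcribed.
So MibR is produced and active.
No repressor is bound and MibT and MibR are active, so *orvM* is transcribed.
So OrvM is produced and active.
ZorF is non-functional in this strain, so it has no effect.
With no repressor bound, *velF* is transcribed.
So VelF is produced and active.
With repressor VelF bound, *kepB* is not transcribed.
So KepB is not produced.
Activator OrvM is present, so *fenR* is transcribed.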